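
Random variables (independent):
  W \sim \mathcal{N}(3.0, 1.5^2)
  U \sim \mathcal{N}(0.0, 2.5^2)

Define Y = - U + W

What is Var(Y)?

For independent RVs: Var(aX + bY) = a²Var(X) + b²Var(Y)
Var(W) = 2.25
Var(U) = 6.25
Var(Y) = 1²*2.25 + (-1)²*6.25
= 1*2.25 + 1*6.25 = 8.5

8.5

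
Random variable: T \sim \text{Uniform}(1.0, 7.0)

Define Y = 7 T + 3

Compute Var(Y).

For Y = aT + b: Var(Y) = a² * Var(T)
Var(T) = (7 - 1)^2/12 = 3
Var(Y) = 7² * 3 = 49 * 3 = 147

147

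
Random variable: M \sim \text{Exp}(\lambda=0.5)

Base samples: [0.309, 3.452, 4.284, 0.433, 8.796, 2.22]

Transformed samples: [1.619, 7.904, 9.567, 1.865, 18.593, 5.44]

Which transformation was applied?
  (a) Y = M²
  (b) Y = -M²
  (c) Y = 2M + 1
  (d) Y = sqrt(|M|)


Checking option (c) Y = 2M + 1:
  M = 0.309 -> Y = 1.619 ✓
  M = 3.452 -> Y = 7.904 ✓
  M = 4.284 -> Y = 9.567 ✓
All samples match this transformation.

(c) 2M + 1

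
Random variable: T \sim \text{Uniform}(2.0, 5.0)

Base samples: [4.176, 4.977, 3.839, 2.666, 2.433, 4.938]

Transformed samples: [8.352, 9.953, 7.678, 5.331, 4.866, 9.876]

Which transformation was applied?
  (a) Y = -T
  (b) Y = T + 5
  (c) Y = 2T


Checking option (c) Y = 2T:
  T = 4.176 -> Y = 8.352 ✓
  T = 4.977 -> Y = 9.953 ✓
  T = 3.839 -> Y = 7.678 ✓
All samples match this transformation.

(c) 2T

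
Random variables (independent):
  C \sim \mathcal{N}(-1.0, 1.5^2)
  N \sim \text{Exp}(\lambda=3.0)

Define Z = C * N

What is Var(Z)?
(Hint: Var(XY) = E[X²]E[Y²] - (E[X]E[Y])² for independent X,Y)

Var(XY) = E[X²]E[Y²] - (E[X]E[Y])²
E[C] = -1, Var(C) = 2.25
E[N] = 0.33333333, Var(N) = 0.11111111
E[C²] = 2.25 + (-1)² = 3.25
E[N²] = 0.11111111 + 0.33333333² = 0.22222222
Var(Z) = 3.25*0.22222222 - (-1*0.33333333)²
= 0.72222222 - 0.11111111 = 0.61111111

0.61111111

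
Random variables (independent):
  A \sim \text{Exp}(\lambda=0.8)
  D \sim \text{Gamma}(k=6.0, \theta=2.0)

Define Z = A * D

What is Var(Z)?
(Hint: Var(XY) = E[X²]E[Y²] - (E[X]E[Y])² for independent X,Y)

Var(XY) = E[X²]E[Y²] - (E[X]E[Y])²
E[A] = 1.25, Var(A) = 1.5625
E[D] = 12, Var(D) = 24
E[A²] = 1.5625 + 1.25² = 3.125
E[D²] = 24 + 12² = 168
Var(Z) = 3.125*168 - (1.25*12)²
= 525 - 225 = 300

300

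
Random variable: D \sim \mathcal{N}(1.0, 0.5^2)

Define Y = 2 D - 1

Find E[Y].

For Y = 2D - 1:
E[Y] = 2 * E[D] - 1
E[D] = 1.0 = 1
E[Y] = 2 * 1 - 1 = 1

1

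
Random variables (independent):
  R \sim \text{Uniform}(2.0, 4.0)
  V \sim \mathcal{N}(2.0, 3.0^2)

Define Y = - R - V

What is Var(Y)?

For independent RVs: Var(aX + bY) = a²Var(X) + b²Var(Y)
Var(R) = 0.33333333
Var(V) = 9
Var(Y) = (-1)²*0.33333333 + (-1)²*9
= 1*0.33333333 + 1*9 = 9.3333333

9.3333333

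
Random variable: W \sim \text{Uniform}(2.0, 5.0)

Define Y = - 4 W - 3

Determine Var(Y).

For Y = aW + b: Var(Y) = a² * Var(W)
Var(W) = (5 - 2)^2/12 = 0.75
Var(Y) = (-4)² * 0.75 = 16 * 0.75 = 12

12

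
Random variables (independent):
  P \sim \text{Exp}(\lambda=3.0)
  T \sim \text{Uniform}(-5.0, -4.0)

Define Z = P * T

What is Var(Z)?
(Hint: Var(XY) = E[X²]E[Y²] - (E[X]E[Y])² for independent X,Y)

Var(XY) = E[X²]E[Y²] - (E[X]E[Y])²
E[P] = 0.33333333, Var(P) = 0.11111111
E[T] = -4.5, Var(T) = 0.083333333
E[P²] = 0.11111111 + 0.33333333² = 0.22222222
E[T²] = 0.083333333 + (-4.5)² = 20.333333
Var(Z) = 0.22222222*20.333333 - (0.33333333*(-4.5))²
= 4.5185185 - 2.25 = 2.2685185

2.2685185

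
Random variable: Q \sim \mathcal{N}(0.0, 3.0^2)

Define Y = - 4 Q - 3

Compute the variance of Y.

For Y = aQ + b: Var(Y) = a² * Var(Q)
Var(Q) = 3.0^2 = 9
Var(Y) = (-4)² * 9 = 16 * 9 = 144

144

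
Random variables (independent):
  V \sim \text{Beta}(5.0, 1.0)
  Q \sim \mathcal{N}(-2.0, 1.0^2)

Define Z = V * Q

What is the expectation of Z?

For independent RVs: E[XY] = E[X]*E[Y]
E[V] = 0.83333333
E[Q] = -2
E[Z] = 0.83333333 * (-2) = -1.6666667

-1.6666667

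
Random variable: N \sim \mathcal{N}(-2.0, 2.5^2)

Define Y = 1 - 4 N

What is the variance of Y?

For Y = aN + b: Var(Y) = a² * Var(N)
Var(N) = 2.5^2 = 6.25
Var(Y) = (-4)² * 6.25 = 16 * 6.25 = 100

100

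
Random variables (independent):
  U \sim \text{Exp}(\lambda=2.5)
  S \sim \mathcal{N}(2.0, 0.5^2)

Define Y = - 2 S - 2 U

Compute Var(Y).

For independent RVs: Var(aX + bY) = a²Var(X) + b²Var(Y)
Var(U) = 0.16
Var(S) = 0.25
Var(Y) = (-2)²*0.16 + (-2)²*0.25
= 4*0.16 + 4*0.25 = 1.64

1.64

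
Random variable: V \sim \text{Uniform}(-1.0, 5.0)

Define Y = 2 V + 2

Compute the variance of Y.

For Y = aV + b: Var(Y) = a² * Var(V)
Var(V) = (5 + 1)^2/12 = 3
Var(Y) = 2² * 3 = 4 * 3 = 12

12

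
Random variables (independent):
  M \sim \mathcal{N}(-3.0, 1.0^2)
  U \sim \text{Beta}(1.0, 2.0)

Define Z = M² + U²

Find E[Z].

E[Z] = E[M²] + E[U²]
E[M²] = Var(M) + E[M]² = 1 + 9 = 10
E[U²] = Var(U) + E[U]² = 0.055555556 + 0.11111111 = 0.16666667
E[Z] = 10 + 0.16666667 = 10.166667

10.166667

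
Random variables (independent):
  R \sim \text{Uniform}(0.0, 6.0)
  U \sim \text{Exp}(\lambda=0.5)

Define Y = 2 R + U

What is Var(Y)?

For independent RVs: Var(aX + bY) = a²Var(X) + b²Var(Y)
Var(R) = 3
Var(U) = 4
Var(Y) = 2²*3 + 1²*4
= 4*3 + 1*4 = 16

16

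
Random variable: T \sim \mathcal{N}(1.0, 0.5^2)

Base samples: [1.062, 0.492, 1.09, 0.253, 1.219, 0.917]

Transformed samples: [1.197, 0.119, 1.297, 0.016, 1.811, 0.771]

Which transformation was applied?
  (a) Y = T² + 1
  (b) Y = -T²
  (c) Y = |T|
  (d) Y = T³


Checking option (d) Y = T³:
  T = 1.062 -> Y = 1.197 ✓
  T = 0.492 -> Y = 0.119 ✓
  T = 1.09 -> Y = 1.297 ✓
All samples match this transformation.

(d) T³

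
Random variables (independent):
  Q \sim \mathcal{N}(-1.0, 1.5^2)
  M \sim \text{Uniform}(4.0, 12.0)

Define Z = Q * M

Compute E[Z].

For independent RVs: E[XY] = E[X]*E[Y]
E[Q] = -1
E[M] = 8
E[Z] = -1 * 8 = -8

-8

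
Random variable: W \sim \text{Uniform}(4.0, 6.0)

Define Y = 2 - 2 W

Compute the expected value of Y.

For Y = -2W + 2:
E[Y] = -2 * E[W] + 2
E[W] = (4 + 6)/2 = 5
E[Y] = -2 * 5 + 2 = -8

-8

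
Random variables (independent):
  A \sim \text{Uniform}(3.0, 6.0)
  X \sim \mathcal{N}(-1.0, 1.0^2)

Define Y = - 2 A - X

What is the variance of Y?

For independent RVs: Var(aX + bY) = a²Var(X) + b²Var(Y)
Var(A) = 0.75
Var(X) = 1
Var(Y) = (-2)²*0.75 + (-1)²*1
= 4*0.75 + 1*1 = 4

4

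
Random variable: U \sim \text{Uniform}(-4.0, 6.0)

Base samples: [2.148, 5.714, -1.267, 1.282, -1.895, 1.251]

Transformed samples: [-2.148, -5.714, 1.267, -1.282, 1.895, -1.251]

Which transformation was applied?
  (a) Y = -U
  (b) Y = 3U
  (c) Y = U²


Checking option (a) Y = -U:
  U = 2.148 -> Y = -2.148 ✓
  U = 5.714 -> Y = -5.714 ✓
  U = -1.267 -> Y = 1.267 ✓
All samples match this transformation.

(a) -U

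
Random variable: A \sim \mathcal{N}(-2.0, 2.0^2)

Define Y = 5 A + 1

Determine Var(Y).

For Y = aA + b: Var(Y) = a² * Var(A)
Var(A) = 2.0^2 = 4
Var(Y) = 5² * 4 = 25 * 4 = 100

100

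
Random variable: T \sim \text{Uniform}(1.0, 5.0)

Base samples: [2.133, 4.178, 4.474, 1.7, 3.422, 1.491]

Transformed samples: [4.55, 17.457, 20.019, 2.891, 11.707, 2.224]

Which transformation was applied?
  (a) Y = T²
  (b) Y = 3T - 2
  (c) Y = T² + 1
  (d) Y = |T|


Checking option (a) Y = T²:
  T = 2.133 -> Y = 4.55 ✓
  T = 4.178 -> Y = 17.457 ✓
  T = 4.474 -> Y = 20.019 ✓
All samples match this transformation.

(a) T²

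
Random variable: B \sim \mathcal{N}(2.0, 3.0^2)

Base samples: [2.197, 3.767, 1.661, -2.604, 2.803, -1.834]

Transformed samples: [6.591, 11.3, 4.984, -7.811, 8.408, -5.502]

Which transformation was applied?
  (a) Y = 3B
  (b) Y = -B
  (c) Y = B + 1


Checking option (a) Y = 3B:
  B = 2.197 -> Y = 6.591 ✓
  B = 3.767 -> Y = 11.3 ✓
  B = 1.661 -> Y = 4.984 ✓
All samples match this transformation.

(a) 3B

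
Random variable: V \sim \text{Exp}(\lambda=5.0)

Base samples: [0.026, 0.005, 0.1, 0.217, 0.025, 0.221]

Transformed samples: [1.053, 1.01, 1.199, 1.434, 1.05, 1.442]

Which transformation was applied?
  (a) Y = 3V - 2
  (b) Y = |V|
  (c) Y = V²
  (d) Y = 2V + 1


Checking option (d) Y = 2V + 1:
  V = 0.026 -> Y = 1.053 ✓
  V = 0.005 -> Y = 1.01 ✓
  V = 0.1 -> Y = 1.199 ✓
All samples match this transformation.

(d) 2V + 1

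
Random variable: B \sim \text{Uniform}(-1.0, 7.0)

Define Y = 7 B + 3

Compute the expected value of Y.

For Y = 7B + 3:
E[Y] = 7 * E[B] + 3
E[B] = (-1 + 7)/2 = 3
E[Y] = 7 * 3 + 3 = 24

24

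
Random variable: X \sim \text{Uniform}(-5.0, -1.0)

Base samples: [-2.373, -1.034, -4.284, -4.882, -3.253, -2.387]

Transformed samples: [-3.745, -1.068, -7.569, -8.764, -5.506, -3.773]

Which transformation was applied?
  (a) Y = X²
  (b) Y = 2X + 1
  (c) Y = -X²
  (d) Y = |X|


Checking option (b) Y = 2X + 1:
  X = -2.373 -> Y = -3.745 ✓
  X = -1.034 -> Y = -1.068 ✓
  X = -4.284 -> Y = -7.569 ✓
All samples match this transformation.

(b) 2X + 1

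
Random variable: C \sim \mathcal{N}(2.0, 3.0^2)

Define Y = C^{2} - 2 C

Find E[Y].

E[Y] = 1*E[C²] - 2*E[C]
E[C] = 2
E[C²] = Var(C) + (E[C])² = 9 + 4 = 13
E[Y] = 1*13 - 2*2 = 9

9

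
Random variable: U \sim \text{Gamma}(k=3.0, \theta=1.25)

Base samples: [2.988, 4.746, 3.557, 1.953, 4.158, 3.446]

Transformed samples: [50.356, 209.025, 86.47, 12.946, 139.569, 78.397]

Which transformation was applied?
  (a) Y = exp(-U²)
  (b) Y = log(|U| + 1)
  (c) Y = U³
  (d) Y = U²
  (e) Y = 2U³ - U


Checking option (e) Y = 2U³ - U:
  U = 2.988 -> Y = 50.356 ✓
  U = 4.746 -> Y = 209.025 ✓
  U = 3.557 -> Y = 86.47 ✓
All samples match this transformation.

(e) 2U³ - U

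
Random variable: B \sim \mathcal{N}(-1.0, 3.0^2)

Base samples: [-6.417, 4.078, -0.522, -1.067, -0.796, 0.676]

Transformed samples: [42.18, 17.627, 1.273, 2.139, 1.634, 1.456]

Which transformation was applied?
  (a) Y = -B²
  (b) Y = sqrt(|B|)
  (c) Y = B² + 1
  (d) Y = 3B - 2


Checking option (c) Y = B² + 1:
  B = -6.417 -> Y = 42.18 ✓
  B = 4.078 -> Y = 17.627 ✓
  B = -0.522 -> Y = 1.273 ✓
All samples match this transformation.

(c) B² + 1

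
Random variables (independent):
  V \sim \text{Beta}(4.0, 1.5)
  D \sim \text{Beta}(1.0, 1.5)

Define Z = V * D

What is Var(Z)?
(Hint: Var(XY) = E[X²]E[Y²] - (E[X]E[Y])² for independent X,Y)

Var(XY) = E[X²]E[Y²] - (E[X]E[Y])²
E[V] = 0.72727273, Var(V) = 0.03051494
E[D] = 0.4, Var(D) = 0.068571429
E[V²] = 0.03051494 + 0.72727273² = 0.55944056
E[D²] = 0.068571429 + 0.4² = 0.22857143
Var(Z) = 0.55944056*0.22857143 - (0.72727273*0.4)²
= 0.12787213 - 0.084628099 = 0.043244029

0.043244029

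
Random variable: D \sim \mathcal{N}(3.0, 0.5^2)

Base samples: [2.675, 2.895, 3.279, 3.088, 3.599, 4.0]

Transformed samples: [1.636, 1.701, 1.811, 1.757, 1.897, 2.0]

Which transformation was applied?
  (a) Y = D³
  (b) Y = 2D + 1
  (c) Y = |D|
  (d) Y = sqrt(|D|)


Checking option (d) Y = sqrt(|D|):
  D = 2.675 -> Y = 1.636 ✓
  D = 2.895 -> Y = 1.701 ✓
  D = 3.279 -> Y = 1.811 ✓
All samples match this transformation.

(d) sqrt(|D|)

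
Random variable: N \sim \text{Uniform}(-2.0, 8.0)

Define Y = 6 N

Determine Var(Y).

For Y = aN + b: Var(Y) = a² * Var(N)
Var(N) = (8 + 2)^2/12 = 8.3333333
Var(Y) = 6² * 8.3333333 = 36 * 8.3333333 = 300

300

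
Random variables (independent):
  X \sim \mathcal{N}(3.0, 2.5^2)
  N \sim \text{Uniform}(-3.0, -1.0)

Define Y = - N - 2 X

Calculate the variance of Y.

For independent RVs: Var(aX + bY) = a²Var(X) + b²Var(Y)
Var(X) = 6.25
Var(N) = 0.33333333
Var(Y) = (-2)²*6.25 + (-1)²*0.33333333
= 4*6.25 + 1*0.33333333 = 25.333333

25.333333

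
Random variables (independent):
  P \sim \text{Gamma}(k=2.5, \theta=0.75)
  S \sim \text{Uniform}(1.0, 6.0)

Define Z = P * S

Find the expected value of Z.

For independent RVs: E[XY] = E[X]*E[Y]
E[P] = 1.875
E[S] = 3.5
E[Z] = 1.875 * 3.5 = 6.5625

6.5625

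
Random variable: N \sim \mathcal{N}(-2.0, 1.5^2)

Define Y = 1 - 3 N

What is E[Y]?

For Y = -3N + 1:
E[Y] = -3 * E[N] + 1
E[N] = -2.0 = -2
E[Y] = -3 * (-2) + 1 = 7

7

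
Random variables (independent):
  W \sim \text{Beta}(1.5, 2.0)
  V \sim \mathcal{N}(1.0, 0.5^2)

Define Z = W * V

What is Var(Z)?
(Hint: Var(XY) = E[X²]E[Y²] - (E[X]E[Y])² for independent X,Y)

Var(XY) = E[X²]E[Y²] - (E[X]E[Y])²
E[W] = 0.42857143, Var(W) = 0.054421769
E[V] = 1, Var(V) = 0.25
E[W²] = 0.054421769 + 0.42857143² = 0.23809524
E[V²] = 0.25 + 1² = 1.25
Var(Z) = 0.23809524*1.25 - (0.42857143*1)²
= 0.29761905 - 0.18367347 = 0.11394558

0.11394558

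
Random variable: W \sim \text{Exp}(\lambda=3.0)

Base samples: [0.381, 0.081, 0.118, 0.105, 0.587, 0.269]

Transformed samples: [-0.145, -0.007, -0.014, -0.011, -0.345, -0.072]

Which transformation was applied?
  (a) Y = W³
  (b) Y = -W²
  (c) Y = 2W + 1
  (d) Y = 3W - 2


Checking option (b) Y = -W²:
  W = 0.381 -> Y = -0.145 ✓
  W = 0.081 -> Y = -0.007 ✓
  W = 0.118 -> Y = -0.014 ✓
All samples match this transformation.

(b) -W²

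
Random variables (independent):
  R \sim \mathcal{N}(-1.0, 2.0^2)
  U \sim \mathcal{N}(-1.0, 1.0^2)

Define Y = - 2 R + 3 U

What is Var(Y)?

For independent RVs: Var(aX + bY) = a²Var(X) + b²Var(Y)
Var(R) = 4
Var(U) = 1
Var(Y) = (-2)²*4 + 3²*1
= 4*4 + 9*1 = 25

25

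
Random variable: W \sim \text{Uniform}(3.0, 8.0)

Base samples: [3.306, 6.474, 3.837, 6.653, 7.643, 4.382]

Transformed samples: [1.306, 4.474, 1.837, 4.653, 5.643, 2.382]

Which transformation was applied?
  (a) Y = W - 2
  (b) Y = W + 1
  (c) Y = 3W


Checking option (a) Y = W - 2:
  W = 3.306 -> Y = 1.306 ✓
  W = 6.474 -> Y = 4.474 ✓
  W = 3.837 -> Y = 1.837 ✓
All samples match this transformation.

(a) W - 2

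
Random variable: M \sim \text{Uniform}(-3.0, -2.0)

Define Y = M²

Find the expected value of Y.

E[M²] = Var(M) + (E[M])² = 0.083333333 + 6.25 = 6.3333333

6.3333333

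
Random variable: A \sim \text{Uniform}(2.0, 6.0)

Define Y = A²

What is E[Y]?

E[A²] = Var(A) + (E[A])² = 1.3333333 + 16 = 17.333333

17.333333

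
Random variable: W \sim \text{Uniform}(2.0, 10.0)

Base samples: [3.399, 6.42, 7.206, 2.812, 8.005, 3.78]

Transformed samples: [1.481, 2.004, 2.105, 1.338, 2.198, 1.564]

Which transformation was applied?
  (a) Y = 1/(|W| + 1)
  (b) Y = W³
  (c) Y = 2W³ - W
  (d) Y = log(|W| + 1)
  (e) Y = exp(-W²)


Checking option (d) Y = log(|W| + 1):
  W = 3.399 -> Y = 1.481 ✓
  W = 6.42 -> Y = 2.004 ✓
  W = 7.206 -> Y = 2.105 ✓
All samples match this transformation.

(d) log(|W| + 1)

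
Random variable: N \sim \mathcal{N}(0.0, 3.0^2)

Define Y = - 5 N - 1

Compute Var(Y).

For Y = aN + b: Var(Y) = a² * Var(N)
Var(N) = 3.0^2 = 9
Var(Y) = (-5)² * 9 = 25 * 9 = 225

225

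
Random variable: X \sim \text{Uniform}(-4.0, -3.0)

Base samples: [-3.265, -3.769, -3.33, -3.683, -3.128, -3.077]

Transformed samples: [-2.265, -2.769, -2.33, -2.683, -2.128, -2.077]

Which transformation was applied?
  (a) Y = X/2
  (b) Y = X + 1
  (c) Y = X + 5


Checking option (b) Y = X + 1:
  X = -3.265 -> Y = -2.265 ✓
  X = -3.769 -> Y = -2.769 ✓
  X = -3.33 -> Y = -2.33 ✓
All samples match this transformation.

(b) X + 1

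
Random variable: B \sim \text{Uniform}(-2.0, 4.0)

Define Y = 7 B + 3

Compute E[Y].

For Y = 7B + 3:
E[Y] = 7 * E[B] + 3
E[B] = (-2 + 4)/2 = 1
E[Y] = 7 * 1 + 3 = 10

10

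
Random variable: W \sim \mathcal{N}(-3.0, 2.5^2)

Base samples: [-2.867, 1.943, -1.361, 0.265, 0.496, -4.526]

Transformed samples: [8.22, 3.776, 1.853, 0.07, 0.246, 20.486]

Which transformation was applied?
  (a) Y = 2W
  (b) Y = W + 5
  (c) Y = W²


Checking option (c) Y = W²:
  W = -2.867 -> Y = 8.22 ✓
  W = 1.943 -> Y = 3.776 ✓
  W = -1.361 -> Y = 1.853 ✓
All samples match this transformation.

(c) W²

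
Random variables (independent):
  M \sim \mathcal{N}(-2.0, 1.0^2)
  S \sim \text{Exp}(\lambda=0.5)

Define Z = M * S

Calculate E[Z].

For independent RVs: E[XY] = E[X]*E[Y]
E[M] = -2
E[S] = 2
E[Z] = -2 * 2 = -4

-4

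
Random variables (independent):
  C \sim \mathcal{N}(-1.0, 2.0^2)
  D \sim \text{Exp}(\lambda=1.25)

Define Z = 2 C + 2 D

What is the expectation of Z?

E[Z] = 2*E[C] + 2*E[D]
E[C] = -1
E[D] = 0.8
E[Z] = 2*(-1) + 2*0.8 = -0.4

-0.4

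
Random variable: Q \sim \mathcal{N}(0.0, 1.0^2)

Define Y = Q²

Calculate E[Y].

Using E[X²] = Var(X) + (E[X])²:
E[Q] = 0
Var(Q) = 1.0^2 = 1
E[Q²] = 1 + 0² = 1 + 0 = 1

1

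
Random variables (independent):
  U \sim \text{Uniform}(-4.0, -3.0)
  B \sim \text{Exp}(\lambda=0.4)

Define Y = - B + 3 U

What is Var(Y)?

For independent RVs: Var(aX + bY) = a²Var(X) + b²Var(Y)
Var(U) = 0.083333333
Var(B) = 6.25
Var(Y) = 3²*0.083333333 + (-1)²*6.25
= 9*0.083333333 + 1*6.25 = 7

7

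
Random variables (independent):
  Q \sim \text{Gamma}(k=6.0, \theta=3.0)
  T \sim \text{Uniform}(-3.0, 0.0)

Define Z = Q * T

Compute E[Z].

For independent RVs: E[XY] = E[X]*E[Y]
E[Q] = 18
E[T] = -1.5
E[Z] = 18 * (-1.5) = -27

-27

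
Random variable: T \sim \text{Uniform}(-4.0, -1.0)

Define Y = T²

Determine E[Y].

E[T²] = Var(T) + (E[T])² = 0.75 + 6.25 = 7

7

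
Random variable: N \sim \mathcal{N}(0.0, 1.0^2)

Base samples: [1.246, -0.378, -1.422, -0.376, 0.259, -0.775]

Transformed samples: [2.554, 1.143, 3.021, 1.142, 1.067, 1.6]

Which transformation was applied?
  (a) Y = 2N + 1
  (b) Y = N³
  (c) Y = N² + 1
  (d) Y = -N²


Checking option (c) Y = N² + 1:
  N = 1.246 -> Y = 2.554 ✓
  N = -0.378 -> Y = 1.143 ✓
  N = -1.422 -> Y = 3.021 ✓
All samples match this transformation.

(c) N² + 1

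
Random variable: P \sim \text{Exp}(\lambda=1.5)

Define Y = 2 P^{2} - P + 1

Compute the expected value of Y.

E[Y] = 2*E[P²] - 1*E[P] + 1
E[P] = 0.66666667
E[P²] = Var(P) + (E[P])² = 0.44444444 + 0.44444444 = 0.88888889
E[Y] = 2*0.88888889 - 1*0.66666667 + 1 = 2.1111111

2.1111111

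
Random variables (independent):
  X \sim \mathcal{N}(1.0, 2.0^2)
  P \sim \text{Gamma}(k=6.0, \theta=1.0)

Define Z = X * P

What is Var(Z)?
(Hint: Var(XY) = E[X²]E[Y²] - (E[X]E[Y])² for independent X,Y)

Var(XY) = E[X²]E[Y²] - (E[X]E[Y])²
E[X] = 1, Var(X) = 4
E[P] = 6, Var(P) = 6
E[X²] = 4 + 1² = 5
E[P²] = 6 + 6² = 42
Var(Z) = 5*42 - (1*6)²
= 210 - 36 = 174

174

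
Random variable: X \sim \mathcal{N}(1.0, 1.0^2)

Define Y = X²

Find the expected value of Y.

E[X²] = Var(X) + (E[X])² = 1 + 1 = 2

2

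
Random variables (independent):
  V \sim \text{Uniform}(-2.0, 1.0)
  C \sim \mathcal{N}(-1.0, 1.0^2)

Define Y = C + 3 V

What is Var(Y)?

For independent RVs: Var(aX + bY) = a²Var(X) + b²Var(Y)
Var(V) = 0.75
Var(C) = 1
Var(Y) = 3²*0.75 + 1²*1
= 9*0.75 + 1*1 = 7.75

7.75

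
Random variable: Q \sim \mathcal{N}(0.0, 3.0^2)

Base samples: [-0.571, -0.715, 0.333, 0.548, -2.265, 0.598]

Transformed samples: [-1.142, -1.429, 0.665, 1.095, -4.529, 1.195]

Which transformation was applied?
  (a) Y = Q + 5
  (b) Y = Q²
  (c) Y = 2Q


Checking option (c) Y = 2Q:
  Q = -0.571 -> Y = -1.142 ✓
  Q = -0.715 -> Y = -1.429 ✓
  Q = 0.333 -> Y = 0.665 ✓
All samples match this transformation.

(c) 2Q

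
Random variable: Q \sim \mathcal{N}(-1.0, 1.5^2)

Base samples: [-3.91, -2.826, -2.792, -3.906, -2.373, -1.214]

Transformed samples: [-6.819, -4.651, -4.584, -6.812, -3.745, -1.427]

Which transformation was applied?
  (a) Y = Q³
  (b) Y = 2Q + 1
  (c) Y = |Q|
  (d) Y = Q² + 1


Checking option (b) Y = 2Q + 1:
  Q = -3.91 -> Y = -6.819 ✓
  Q = -2.826 -> Y = -4.651 ✓
  Q = -2.792 -> Y = -4.584 ✓
All samples match this transformation.

(b) 2Q + 1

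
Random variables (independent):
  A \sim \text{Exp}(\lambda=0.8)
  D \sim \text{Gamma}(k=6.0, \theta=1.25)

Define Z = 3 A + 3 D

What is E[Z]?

E[Z] = 3*E[A] + 3*E[D]
E[A] = 1.25
E[D] = 7.5
E[Z] = 3*1.25 + 3*7.5 = 26.25

26.25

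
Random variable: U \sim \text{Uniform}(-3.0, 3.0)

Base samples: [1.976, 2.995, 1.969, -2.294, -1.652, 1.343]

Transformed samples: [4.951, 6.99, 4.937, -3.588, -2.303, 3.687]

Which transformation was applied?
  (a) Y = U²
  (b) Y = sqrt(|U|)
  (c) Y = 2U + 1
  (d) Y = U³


Checking option (c) Y = 2U + 1:
  U = 1.976 -> Y = 4.951 ✓
  U = 2.995 -> Y = 6.99 ✓
  U = 1.969 -> Y = 4.937 ✓
All samples match this transformation.

(c) 2U + 1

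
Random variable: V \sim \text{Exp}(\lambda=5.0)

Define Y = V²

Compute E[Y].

E[V²] = Var(V) + (E[V])² = 0.04 + 0.04 = 0.08

0.08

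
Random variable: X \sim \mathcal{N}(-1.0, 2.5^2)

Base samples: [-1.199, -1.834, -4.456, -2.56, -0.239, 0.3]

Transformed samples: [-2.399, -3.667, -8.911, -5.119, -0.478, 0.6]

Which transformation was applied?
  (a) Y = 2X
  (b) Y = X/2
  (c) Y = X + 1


Checking option (a) Y = 2X:
  X = -1.199 -> Y = -2.399 ✓
  X = -1.834 -> Y = -3.667 ✓
  X = -4.456 -> Y = -8.911 ✓
All samples match this transformation.

(a) 2X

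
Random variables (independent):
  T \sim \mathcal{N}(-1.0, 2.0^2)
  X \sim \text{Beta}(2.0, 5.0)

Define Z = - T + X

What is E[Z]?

E[Z] = -1*E[T] + 1*E[X]
E[T] = -1
E[X] = 0.28571429
E[Z] = -1*(-1) + 1*0.28571429 = 1.2857143

1.2857143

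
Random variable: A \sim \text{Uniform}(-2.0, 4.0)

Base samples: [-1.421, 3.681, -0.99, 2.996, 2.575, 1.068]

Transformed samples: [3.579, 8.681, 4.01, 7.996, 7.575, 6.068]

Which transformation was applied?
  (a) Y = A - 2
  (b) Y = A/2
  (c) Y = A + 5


Checking option (c) Y = A + 5:
  A = -1.421 -> Y = 3.579 ✓
  A = 3.681 -> Y = 8.681 ✓
  A = -0.99 -> Y = 4.01 ✓
All samples match this transformation.

(c) A + 5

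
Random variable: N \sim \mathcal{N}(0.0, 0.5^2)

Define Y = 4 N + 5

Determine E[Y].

For Y = 4N + 5:
E[Y] = 4 * E[N] + 5
E[N] = 0.0 = 0
E[Y] = 4 * 0 + 5 = 5

5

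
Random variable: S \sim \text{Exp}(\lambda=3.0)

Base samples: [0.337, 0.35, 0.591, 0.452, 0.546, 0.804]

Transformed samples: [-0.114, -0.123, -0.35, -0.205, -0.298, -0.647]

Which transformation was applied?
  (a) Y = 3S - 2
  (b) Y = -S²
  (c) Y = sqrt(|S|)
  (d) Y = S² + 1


Checking option (b) Y = -S²:
  S = 0.337 -> Y = -0.114 ✓
  S = 0.35 -> Y = -0.123 ✓
  S = 0.591 -> Y = -0.35 ✓
All samples match this transformation.

(b) -S²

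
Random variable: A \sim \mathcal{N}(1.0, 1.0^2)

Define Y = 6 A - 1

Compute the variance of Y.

For Y = aA + b: Var(Y) = a² * Var(A)
Var(A) = 1.0^2 = 1
Var(Y) = 6² * 1 = 36 * 1 = 36

36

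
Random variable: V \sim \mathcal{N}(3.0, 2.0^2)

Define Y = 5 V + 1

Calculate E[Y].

For Y = 5V + 1:
E[Y] = 5 * E[V] + 1
E[V] = 3.0 = 3
E[Y] = 5 * 3 + 1 = 16

16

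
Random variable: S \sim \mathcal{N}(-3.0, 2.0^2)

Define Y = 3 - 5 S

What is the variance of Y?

For Y = aS + b: Var(Y) = a² * Var(S)
Var(S) = 2.0^2 = 4
Var(Y) = (-5)² * 4 = 25 * 4 = 100

100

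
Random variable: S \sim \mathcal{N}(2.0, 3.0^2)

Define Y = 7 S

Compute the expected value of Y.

For Y = 7S:
E[Y] = 7 * E[S]
E[S] = 2.0 = 2
E[Y] = 7 * 2 = 14

14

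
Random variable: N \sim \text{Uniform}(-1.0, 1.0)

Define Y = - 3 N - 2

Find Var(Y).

For Y = aN + b: Var(Y) = a² * Var(N)
Var(N) = (1 + 1)^2/12 = 0.33333333
Var(Y) = (-3)² * 0.33333333 = 9 * 0.33333333 = 3

3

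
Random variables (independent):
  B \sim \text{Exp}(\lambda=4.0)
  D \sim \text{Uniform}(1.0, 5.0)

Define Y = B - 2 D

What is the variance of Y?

For independent RVs: Var(aX + bY) = a²Var(X) + b²Var(Y)
Var(B) = 0.0625
Var(D) = 1.3333333
Var(Y) = 1²*0.0625 + (-2)²*1.3333333
= 1*0.0625 + 4*1.3333333 = 5.3958333

5.3958333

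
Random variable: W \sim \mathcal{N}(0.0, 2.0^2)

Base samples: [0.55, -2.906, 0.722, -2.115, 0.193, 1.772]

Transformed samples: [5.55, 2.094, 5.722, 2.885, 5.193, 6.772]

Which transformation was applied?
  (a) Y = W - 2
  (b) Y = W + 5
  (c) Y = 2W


Checking option (b) Y = W + 5:
  W = 0.55 -> Y = 5.55 ✓
  W = -2.906 -> Y = 2.094 ✓
  W = 0.722 -> Y = 5.722 ✓
All samples match this transformation.

(b) W + 5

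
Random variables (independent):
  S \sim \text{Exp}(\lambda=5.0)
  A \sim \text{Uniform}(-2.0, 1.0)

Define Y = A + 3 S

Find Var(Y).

For independent RVs: Var(aX + bY) = a²Var(X) + b²Var(Y)
Var(S) = 0.04
Var(A) = 0.75
Var(Y) = 3²*0.04 + 1²*0.75
= 9*0.04 + 1*0.75 = 1.11

1.11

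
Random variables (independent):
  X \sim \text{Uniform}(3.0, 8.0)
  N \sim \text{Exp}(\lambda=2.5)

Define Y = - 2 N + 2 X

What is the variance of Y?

For independent RVs: Var(aX + bY) = a²Var(X) + b²Var(Y)
Var(X) = 2.0833333
Var(N) = 0.16
Var(Y) = 2²*2.0833333 + (-2)²*0.16
= 4*2.0833333 + 4*0.16 = 8.9733333

8.9733333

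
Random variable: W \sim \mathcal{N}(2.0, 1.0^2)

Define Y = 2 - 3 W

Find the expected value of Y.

For Y = -3W + 2:
E[Y] = -3 * E[W] + 2
E[W] = 2.0 = 2
E[Y] = -3 * 2 + 2 = -4

-4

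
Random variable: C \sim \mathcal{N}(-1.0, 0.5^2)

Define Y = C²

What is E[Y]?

Using E[X²] = Var(X) + (E[X])²:
E[C] = -1
Var(C) = 0.5^2 = 0.25
E[C²] = 0.25 + (-1)² = 0.25 + 1 = 1.25

1.25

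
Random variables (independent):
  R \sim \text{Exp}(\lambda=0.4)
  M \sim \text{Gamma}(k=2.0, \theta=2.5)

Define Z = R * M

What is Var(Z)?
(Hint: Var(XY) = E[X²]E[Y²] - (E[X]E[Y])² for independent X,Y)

Var(XY) = E[X²]E[Y²] - (E[X]E[Y])²
E[R] = 2.5, Var(R) = 6.25
E[M] = 5, Var(M) = 12.5
E[R²] = 6.25 + 2.5² = 12.5
E[M²] = 12.5 + 5² = 37.5
Var(Z) = 12.5*37.5 - (2.5*5)²
= 468.75 - 156.25 = 312.5

312.5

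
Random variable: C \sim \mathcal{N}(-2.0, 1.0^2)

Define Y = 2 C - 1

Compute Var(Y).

For Y = aC + b: Var(Y) = a² * Var(C)
Var(C) = 1.0^2 = 1
Var(Y) = 2² * 1 = 4 * 1 = 4

4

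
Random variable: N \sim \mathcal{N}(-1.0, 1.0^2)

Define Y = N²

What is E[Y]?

Using E[X²] = Var(X) + (E[X])²:
E[N] = -1
Var(N) = 1.0^2 = 1
E[N²] = 1 + (-1)² = 1 + 1 = 2

2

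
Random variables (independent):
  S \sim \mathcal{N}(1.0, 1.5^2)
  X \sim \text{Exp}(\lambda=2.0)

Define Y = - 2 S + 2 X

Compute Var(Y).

For independent RVs: Var(aX + bY) = a²Var(X) + b²Var(Y)
Var(S) = 2.25
Var(X) = 0.25
Var(Y) = (-2)²*2.25 + 2²*0.25
= 4*2.25 + 4*0.25 = 10

10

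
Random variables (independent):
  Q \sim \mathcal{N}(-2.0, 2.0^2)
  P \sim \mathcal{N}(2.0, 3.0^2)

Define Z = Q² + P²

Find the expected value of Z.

E[Z] = E[Q²] + E[P²]
E[Q²] = Var(Q) + E[Q]² = 4 + 4 = 8
E[P²] = Var(P) + E[P]² = 9 + 4 = 13
E[Z] = 8 + 13 = 21

21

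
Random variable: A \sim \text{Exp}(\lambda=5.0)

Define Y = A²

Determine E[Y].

Using E[X²] = Var(X) + (E[X])²:
E[A] = 0.2
Var(A) = 1/5.0^2 = 0.04
E[A²] = 0.04 + 0.2² = 0.04 + 0.04 = 0.08

0.08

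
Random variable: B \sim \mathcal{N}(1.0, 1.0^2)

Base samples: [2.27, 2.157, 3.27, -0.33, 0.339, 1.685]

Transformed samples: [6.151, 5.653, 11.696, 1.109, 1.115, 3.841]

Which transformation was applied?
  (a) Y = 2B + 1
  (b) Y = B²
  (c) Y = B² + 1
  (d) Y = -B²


Checking option (c) Y = B² + 1:
  B = 2.27 -> Y = 6.151 ✓
  B = 2.157 -> Y = 5.653 ✓
  B = 3.27 -> Y = 11.696 ✓
All samples match this transformation.

(c) B² + 1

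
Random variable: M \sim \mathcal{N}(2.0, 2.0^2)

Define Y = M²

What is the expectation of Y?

E[M²] = Var(M) + (E[M])² = 4 + 4 = 8

8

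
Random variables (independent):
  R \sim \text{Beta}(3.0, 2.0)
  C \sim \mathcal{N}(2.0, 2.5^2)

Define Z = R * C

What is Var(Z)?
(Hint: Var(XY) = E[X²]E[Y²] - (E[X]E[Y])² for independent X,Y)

Var(XY) = E[X²]E[Y²] - (E[X]E[Y])²
E[R] = 0.6, Var(R) = 0.04
E[C] = 2, Var(C) = 6.25
E[R²] = 0.04 + 0.6² = 0.4
E[C²] = 6.25 + 2² = 10.25
Var(Z) = 0.4*10.25 - (0.6*2)²
= 4.1 - 1.44 = 2.66

2.66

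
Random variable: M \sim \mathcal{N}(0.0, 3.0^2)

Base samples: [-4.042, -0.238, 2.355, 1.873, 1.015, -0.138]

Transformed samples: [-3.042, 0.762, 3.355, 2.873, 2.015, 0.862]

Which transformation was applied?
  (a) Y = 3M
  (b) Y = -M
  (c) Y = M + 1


Checking option (c) Y = M + 1:
  M = -4.042 -> Y = -3.042 ✓
  M = -0.238 -> Y = 0.762 ✓
  M = 2.355 -> Y = 3.355 ✓
All samples match this transformation.

(c) M + 1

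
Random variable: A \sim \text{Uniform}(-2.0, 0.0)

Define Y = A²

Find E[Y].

Using E[X²] = Var(X) + (E[X])²:
E[A] = -1
Var(A) = (0 + 2)^2/12 = 0.33333333
E[A²] = 0.33333333 + (-1)² = 0.33333333 + 1 = 1.3333333

1.3333333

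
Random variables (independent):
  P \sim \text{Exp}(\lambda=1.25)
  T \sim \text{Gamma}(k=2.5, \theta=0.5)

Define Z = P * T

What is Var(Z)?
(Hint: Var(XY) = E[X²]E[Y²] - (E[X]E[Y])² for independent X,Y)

Var(XY) = E[X²]E[Y²] - (E[X]E[Y])²
E[P] = 0.8, Var(P) = 0.64
E[T] = 1.25, Var(T) = 0.625
E[P²] = 0.64 + 0.8² = 1.28
E[T²] = 0.625 + 1.25² = 2.1875
Var(Z) = 1.28*2.1875 - (0.8*1.25)²
= 2.8 - 1 = 1.8

1.8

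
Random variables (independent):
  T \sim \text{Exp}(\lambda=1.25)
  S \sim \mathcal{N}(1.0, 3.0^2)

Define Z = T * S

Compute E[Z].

For independent RVs: E[XY] = E[X]*E[Y]
E[T] = 0.8
E[S] = 1
E[Z] = 0.8 * 1 = 0.8

0.8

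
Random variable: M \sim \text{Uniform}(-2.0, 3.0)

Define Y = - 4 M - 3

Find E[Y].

For Y = -4M - 3:
E[Y] = -4 * E[M] - 3
E[M] = (-2 + 3)/2 = 0.5
E[Y] = -4 * 0.5 - 3 = -5

-5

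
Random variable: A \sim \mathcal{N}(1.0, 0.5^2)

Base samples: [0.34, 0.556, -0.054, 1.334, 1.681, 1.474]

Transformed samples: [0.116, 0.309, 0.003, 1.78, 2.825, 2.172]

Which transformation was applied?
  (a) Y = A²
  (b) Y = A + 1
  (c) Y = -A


Checking option (a) Y = A²:
  A = 0.34 -> Y = 0.116 ✓
  A = 0.556 -> Y = 0.309 ✓
  A = -0.054 -> Y = 0.003 ✓
All samples match this transformation.

(a) A²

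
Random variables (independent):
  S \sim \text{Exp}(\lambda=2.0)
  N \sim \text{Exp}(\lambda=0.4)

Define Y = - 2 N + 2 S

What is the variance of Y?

For independent RVs: Var(aX + bY) = a²Var(X) + b²Var(Y)
Var(S) = 0.25
Var(N) = 6.25
Var(Y) = 2²*0.25 + (-2)²*6.25
= 4*0.25 + 4*6.25 = 26

26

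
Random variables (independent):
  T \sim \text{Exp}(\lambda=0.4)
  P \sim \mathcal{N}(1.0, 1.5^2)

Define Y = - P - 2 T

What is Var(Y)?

For independent RVs: Var(aX + bY) = a²Var(X) + b²Var(Y)
Var(T) = 6.25
Var(P) = 2.25
Var(Y) = (-2)²*6.25 + (-1)²*2.25
= 4*6.25 + 1*2.25 = 27.25

27.25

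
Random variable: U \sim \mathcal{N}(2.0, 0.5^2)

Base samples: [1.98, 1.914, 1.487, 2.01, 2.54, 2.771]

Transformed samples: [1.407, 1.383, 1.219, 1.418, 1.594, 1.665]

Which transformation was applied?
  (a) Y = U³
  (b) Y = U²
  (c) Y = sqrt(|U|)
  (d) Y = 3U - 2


Checking option (c) Y = sqrt(|U|):
  U = 1.98 -> Y = 1.407 ✓
  U = 1.914 -> Y = 1.383 ✓
  U = 1.487 -> Y = 1.219 ✓
All samples match this transformation.

(c) sqrt(|U|)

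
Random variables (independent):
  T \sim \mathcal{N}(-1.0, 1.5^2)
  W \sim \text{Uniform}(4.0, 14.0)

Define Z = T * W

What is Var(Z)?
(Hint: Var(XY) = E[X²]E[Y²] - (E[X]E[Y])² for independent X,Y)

Var(XY) = E[X²]E[Y²] - (E[X]E[Y])²
E[T] = -1, Var(T) = 2.25
E[W] = 9, Var(W) = 8.3333333
E[T²] = 2.25 + (-1)² = 3.25
E[W²] = 8.3333333 + 9² = 89.333333
Var(Z) = 3.25*89.333333 - (-1*9)²
= 290.33333 - 81 = 209.33333

209.33333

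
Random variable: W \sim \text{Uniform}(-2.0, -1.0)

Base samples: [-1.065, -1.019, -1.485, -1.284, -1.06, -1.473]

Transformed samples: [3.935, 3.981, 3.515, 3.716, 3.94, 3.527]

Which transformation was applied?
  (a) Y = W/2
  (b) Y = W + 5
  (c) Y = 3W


Checking option (b) Y = W + 5:
  W = -1.065 -> Y = 3.935 ✓
  W = -1.019 -> Y = 3.981 ✓
  W = -1.485 -> Y = 3.515 ✓
All samples match this transformation.

(b) W + 5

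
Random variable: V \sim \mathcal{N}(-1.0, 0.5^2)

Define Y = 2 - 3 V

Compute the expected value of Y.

For Y = -3V + 2:
E[Y] = -3 * E[V] + 2
E[V] = -1.0 = -1
E[Y] = -3 * (-1) + 2 = 5

5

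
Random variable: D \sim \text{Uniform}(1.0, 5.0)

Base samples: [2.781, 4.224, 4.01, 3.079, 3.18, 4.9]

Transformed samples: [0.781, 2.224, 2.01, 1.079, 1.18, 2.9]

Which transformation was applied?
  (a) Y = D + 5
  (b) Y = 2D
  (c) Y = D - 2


Checking option (c) Y = D - 2:
  D = 2.781 -> Y = 0.781 ✓
  D = 4.224 -> Y = 2.224 ✓
  D = 4.01 -> Y = 2.01 ✓
All samples match this transformation.

(c) D - 2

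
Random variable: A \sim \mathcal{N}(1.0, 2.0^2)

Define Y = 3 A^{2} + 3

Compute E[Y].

E[Y] = 3*E[A²] + 3
E[A] = 1
E[A²] = Var(A) + (E[A])² = 4 + 1 = 5
E[Y] = 3*5 + 3 = 18

18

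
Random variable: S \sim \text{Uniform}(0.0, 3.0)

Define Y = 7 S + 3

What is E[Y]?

For Y = 7S + 3:
E[Y] = 7 * E[S] + 3
E[S] = (0 + 3)/2 = 1.5
E[Y] = 7 * 1.5 + 3 = 13.5

13.5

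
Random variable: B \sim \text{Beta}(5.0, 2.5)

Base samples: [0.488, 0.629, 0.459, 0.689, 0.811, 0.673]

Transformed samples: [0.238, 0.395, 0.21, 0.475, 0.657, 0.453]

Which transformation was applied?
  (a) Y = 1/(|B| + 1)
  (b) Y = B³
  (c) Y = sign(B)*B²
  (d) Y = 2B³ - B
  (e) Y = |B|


Checking option (c) Y = sign(B)*B²:
  B = 0.488 -> Y = 0.238 ✓
  B = 0.629 -> Y = 0.395 ✓
  B = 0.459 -> Y = 0.21 ✓
All samples match this transformation.

(c) sign(B)*B²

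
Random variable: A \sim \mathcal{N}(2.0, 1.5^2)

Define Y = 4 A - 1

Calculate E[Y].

For Y = 4A - 1:
E[Y] = 4 * E[A] - 1
E[A] = 2.0 = 2
E[Y] = 4 * 2 - 1 = 7

7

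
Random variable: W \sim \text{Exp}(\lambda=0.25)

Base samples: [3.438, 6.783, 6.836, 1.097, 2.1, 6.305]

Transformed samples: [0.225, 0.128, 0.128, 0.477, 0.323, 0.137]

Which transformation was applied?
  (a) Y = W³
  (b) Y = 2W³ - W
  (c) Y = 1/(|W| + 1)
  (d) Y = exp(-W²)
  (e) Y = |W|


Checking option (c) Y = 1/(|W| + 1):
  W = 3.438 -> Y = 0.225 ✓
  W = 6.783 -> Y = 0.128 ✓
  W = 6.836 -> Y = 0.128 ✓
All samples match this transformation.

(c) 1/(|W| + 1)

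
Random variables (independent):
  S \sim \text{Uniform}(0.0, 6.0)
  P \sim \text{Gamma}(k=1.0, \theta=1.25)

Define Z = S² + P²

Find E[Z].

E[Z] = E[S²] + E[P²]
E[S²] = Var(S) + E[S]² = 3 + 9 = 12
E[P²] = Var(P) + E[P]² = 1.5625 + 1.5625 = 3.125
E[Z] = 12 + 3.125 = 15.125

15.125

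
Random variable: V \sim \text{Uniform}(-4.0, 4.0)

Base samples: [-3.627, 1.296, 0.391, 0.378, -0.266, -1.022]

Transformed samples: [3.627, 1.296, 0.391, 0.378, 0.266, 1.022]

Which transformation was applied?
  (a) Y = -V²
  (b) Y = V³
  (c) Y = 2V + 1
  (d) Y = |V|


Checking option (d) Y = |V|:
  V = -3.627 -> Y = 3.627 ✓
  V = 1.296 -> Y = 1.296 ✓
  V = 0.391 -> Y = 0.391 ✓
All samples match this transformation.

(d) |V|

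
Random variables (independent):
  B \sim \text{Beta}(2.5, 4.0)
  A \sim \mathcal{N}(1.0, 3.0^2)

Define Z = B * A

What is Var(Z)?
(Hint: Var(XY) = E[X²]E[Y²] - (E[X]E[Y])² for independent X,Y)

Var(XY) = E[X²]E[Y²] - (E[X]E[Y])²
E[B] = 0.38461538, Var(B) = 0.031558185
E[A] = 1, Var(A) = 9
E[B²] = 0.031558185 + 0.38461538² = 0.17948718
E[A²] = 9 + 1² = 10
Var(Z) = 0.17948718*10 - (0.38461538*1)²
= 1.7948718 - 0.14792899 = 1.6469428

1.6469428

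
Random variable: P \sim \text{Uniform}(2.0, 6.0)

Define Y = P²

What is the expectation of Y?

Using E[X²] = Var(X) + (E[X])²:
E[P] = 4
Var(P) = (6 - 2)^2/12 = 1.3333333
E[P²] = 1.3333333 + 4² = 1.3333333 + 16 = 17.333333

17.333333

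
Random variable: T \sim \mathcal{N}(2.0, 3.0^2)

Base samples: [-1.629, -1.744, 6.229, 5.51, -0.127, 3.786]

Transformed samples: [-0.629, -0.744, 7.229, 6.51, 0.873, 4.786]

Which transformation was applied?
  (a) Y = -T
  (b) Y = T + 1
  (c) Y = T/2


Checking option (b) Y = T + 1:
  T = -1.629 -> Y = -0.629 ✓
  T = -1.744 -> Y = -0.744 ✓
  T = 6.229 -> Y = 7.229 ✓
All samples match this transformation.

(b) T + 1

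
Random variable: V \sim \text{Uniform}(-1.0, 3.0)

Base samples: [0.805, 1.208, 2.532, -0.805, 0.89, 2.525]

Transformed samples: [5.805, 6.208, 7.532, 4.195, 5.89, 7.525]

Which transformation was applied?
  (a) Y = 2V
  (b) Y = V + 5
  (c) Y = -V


Checking option (b) Y = V + 5:
  V = 0.805 -> Y = 5.805 ✓
  V = 1.208 -> Y = 6.208 ✓
  V = 2.532 -> Y = 7.532 ✓
All samples match this transformation.

(b) V + 5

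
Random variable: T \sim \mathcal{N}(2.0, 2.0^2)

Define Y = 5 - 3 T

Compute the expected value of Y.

For Y = -3T + 5:
E[Y] = -3 * E[T] + 5
E[T] = 2.0 = 2
E[Y] = -3 * 2 + 5 = -1

-1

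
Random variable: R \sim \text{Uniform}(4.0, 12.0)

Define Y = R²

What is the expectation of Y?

Using E[X²] = Var(X) + (E[X])²:
E[R] = 8
Var(R) = (12 - 4)^2/12 = 5.3333333
E[R²] = 5.3333333 + 8² = 5.3333333 + 64 = 69.333333

69.333333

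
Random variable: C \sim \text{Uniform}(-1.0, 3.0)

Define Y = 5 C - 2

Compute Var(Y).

For Y = aC + b: Var(Y) = a² * Var(C)
Var(C) = (3 + 1)^2/12 = 1.3333333
Var(Y) = 5² * 1.3333333 = 25 * 1.3333333 = 33.333333

33.333333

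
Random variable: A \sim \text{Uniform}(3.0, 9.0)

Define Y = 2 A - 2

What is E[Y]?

For Y = 2A - 2:
E[Y] = 2 * E[A] - 2
E[A] = (3 + 9)/2 = 6
E[Y] = 2 * 6 - 2 = 10

10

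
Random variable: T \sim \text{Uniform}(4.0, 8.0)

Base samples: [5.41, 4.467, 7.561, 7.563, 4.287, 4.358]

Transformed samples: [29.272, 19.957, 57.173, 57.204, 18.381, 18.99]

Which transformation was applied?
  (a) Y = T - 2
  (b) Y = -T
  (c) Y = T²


Checking option (c) Y = T²:
  T = 5.41 -> Y = 29.272 ✓
  T = 4.467 -> Y = 19.957 ✓
  T = 7.561 -> Y = 57.173 ✓
All samples match this transformation.

(c) T²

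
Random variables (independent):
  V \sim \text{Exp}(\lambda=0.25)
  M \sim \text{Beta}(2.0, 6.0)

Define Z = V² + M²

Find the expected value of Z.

E[Z] = E[V²] + E[M²]
E[V²] = Var(V) + E[V]² = 16 + 16 = 32
E[M²] = Var(M) + E[M]² = 0.020833333 + 0.0625 = 0.083333333
E[Z] = 32 + 0.083333333 = 32.083333

32.083333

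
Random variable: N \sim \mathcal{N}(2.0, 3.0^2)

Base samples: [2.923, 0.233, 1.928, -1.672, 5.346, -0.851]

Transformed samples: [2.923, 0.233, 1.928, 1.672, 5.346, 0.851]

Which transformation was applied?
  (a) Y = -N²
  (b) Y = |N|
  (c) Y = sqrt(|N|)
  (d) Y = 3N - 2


Checking option (b) Y = |N|:
  N = 2.923 -> Y = 2.923 ✓
  N = 0.233 -> Y = 0.233 ✓
  N = 1.928 -> Y = 1.928 ✓
All samples match this transformation.

(b) |N|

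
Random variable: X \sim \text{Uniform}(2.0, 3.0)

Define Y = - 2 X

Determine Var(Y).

For Y = aX + b: Var(Y) = a² * Var(X)
Var(X) = (3 - 2)^2/12 = 0.083333333
Var(Y) = (-2)² * 0.083333333 = 4 * 0.083333333 = 0.33333333

0.33333333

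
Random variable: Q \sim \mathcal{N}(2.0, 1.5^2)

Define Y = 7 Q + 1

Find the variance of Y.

For Y = aQ + b: Var(Y) = a² * Var(Q)
Var(Q) = 1.5^2 = 2.25
Var(Y) = 7² * 2.25 = 49 * 2.25 = 110.25

110.25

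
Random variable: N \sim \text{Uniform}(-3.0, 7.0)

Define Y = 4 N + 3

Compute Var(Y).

For Y = aN + b: Var(Y) = a² * Var(N)
Var(N) = (7 + 3)^2/12 = 8.3333333
Var(Y) = 4² * 8.3333333 = 16 * 8.3333333 = 133.33333

133.33333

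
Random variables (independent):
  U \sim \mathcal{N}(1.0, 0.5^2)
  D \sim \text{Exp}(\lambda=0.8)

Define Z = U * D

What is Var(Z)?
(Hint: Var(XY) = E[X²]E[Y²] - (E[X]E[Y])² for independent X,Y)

Var(XY) = E[X²]E[Y²] - (E[X]E[Y])²
E[U] = 1, Var(U) = 0.25
E[D] = 1.25, Var(D) = 1.5625
E[U²] = 0.25 + 1² = 1.25
E[D²] = 1.5625 + 1.25² = 3.125
Var(Z) = 1.25*3.125 - (1*1.25)²
= 3.90625 - 1.5625 = 2.34375

2.34375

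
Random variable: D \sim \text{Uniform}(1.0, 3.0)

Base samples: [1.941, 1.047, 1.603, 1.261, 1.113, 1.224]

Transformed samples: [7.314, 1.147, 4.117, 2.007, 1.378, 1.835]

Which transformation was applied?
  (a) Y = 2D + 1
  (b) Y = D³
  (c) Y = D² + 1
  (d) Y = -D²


Checking option (b) Y = D³:
  D = 1.941 -> Y = 7.314 ✓
  D = 1.047 -> Y = 1.147 ✓
  D = 1.603 -> Y = 4.117 ✓
All samples match this transformation.

(b) D³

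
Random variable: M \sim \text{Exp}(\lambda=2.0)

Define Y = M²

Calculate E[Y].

Using E[X²] = Var(X) + (E[X])²:
E[M] = 0.5
Var(M) = 1/2.0^2 = 0.25
E[M²] = 0.25 + 0.5² = 0.25 + 0.25 = 0.5

0.5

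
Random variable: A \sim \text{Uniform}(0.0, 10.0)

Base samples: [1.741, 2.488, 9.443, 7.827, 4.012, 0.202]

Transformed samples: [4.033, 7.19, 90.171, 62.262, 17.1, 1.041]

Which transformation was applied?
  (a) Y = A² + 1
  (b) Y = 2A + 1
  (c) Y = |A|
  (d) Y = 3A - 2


Checking option (a) Y = A² + 1:
  A = 1.741 -> Y = 4.033 ✓
  A = 2.488 -> Y = 7.19 ✓
  A = 9.443 -> Y = 90.171 ✓
All samples match this transformation.

(a) A² + 1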